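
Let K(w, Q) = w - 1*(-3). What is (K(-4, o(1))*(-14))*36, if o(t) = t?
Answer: 504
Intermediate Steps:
K(w, Q) = 3 + w (K(w, Q) = w + 3 = 3 + w)
(K(-4, o(1))*(-14))*36 = ((3 - 4)*(-14))*36 = -1*(-14)*36 = 14*36 = 504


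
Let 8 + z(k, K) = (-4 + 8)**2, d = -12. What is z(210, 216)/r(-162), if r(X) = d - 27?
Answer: -8/39 ≈ -0.20513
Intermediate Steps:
z(k, K) = 8 (z(k, K) = -8 + (-4 + 8)**2 = -8 + 4**2 = -8 + 16 = 8)
r(X) = -39 (r(X) = -12 - 27 = -39)
z(210, 216)/r(-162) = 8/(-39) = 8*(-1/39) = -8/39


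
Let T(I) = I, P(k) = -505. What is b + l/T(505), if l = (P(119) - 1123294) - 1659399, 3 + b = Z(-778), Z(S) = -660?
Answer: -3118013/505 ≈ -6174.3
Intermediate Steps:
b = -663 (b = -3 - 660 = -663)
l = -2783198 (l = (-505 - 1123294) - 1659399 = -1123799 - 1659399 = -2783198)
b + l/T(505) = -663 - 2783198/505 = -3118013/505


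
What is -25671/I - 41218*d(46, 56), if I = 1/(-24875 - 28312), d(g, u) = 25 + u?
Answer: 1362024819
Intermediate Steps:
I = -1/53187 (I = 1/(-53187) = -1/53187 ≈ -1.8802e-5)
-25671/I - 41218*d(46, 56) = -25671/(-1/53187) - 41218/(1/(25 + 56)) = -25671*(-53187) - 41218/(1/81) = 1365363477 - 41218/1/81 = 1365363477 - 41218*81 = 1365363477 - 3338658 = 1362024819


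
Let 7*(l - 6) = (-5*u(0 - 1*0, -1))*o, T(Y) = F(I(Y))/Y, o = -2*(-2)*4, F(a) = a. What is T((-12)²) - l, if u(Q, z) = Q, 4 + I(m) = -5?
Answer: -97/16 ≈ -6.0625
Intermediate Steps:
I(m) = -9 (I(m) = -4 - 5 = -9)
o = 16 (o = 4*4 = 16)
T(Y) = -9/Y
l = 6 (l = 6 + (-5*(0 - 1*0)*16)/7 = 6 + (-5*(0 + 0)*16)/7 = 6 + (-5*0*16)/7 = 6 + (0*16)/7 = 6 + (⅐)*0 = 6 + 0 = 6)
T((-12)²) - l = -9/((-12)²) - 1*6 = -9/144 - 6 = -9*1/144 - 6 = -1/16 - 6 = -97/16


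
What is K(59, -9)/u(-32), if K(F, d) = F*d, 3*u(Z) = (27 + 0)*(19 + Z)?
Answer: 59/13 ≈ 4.5385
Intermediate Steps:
u(Z) = 171 + 9*Z (u(Z) = ((27 + 0)*(19 + Z))/3 = (27*(19 + Z))/3 = (513 + 27*Z)/3 = 171 + 9*Z)
K(59, -9)/u(-32) = (59*(-9))/(171 + 9*(-32)) = -531/(171 - 288) = -531/(-117) = -531*(-1/117) = 59/13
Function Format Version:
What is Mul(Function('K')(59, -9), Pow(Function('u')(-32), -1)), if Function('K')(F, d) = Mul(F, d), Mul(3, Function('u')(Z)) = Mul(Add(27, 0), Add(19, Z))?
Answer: Rational(59, 13) ≈ 4.5385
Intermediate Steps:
Function('u')(Z) = Add(171, Mul(9, Z)) (Function('u')(Z) = Mul(Rational(1, 3), Mul(Add(27, 0), Add(19, Z))) = Mul(Rational(1, 3), Mul(27, Add(19, Z))) = Mul(Rational(1, 3), Add(513, Mul(27, Z))) = Add(171, Mul(9, Z)))
Mul(Function('K')(59, -9), Pow(Function('u')(-32), -1)) = Mul(Mul(59, -9), Pow(Add(171, Mul(9, -32)), -1)) = Mul(-531, Pow(Add(171, -288), -1)) = Mul(-531, Pow(-117, -1)) = Mul(-531, Rational(-1, 117)) = Rational(59, 13)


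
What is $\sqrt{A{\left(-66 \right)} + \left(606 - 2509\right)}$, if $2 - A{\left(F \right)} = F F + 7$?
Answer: $6 i \sqrt{174} \approx 79.145 i$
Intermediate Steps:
$A{\left(F \right)} = -5 - F^{2}$ ($A{\left(F \right)} = 2 - \left(F F + 7\right) = 2 - \left(F^{2} + 7\right) = 2 - \left(7 + F^{2}\right) = -5 - F^{2}$)
$\sqrt{A{\left(-66 \right)} + \left(606 - 2509\right)} = \sqrt{\left(-5 - \left(-66\right)^{2}\right) + \left(606 - 2509\right)} = \sqrt{\left(-5 - 4356\right) - 1903} = \sqrt{-4361 - 1903} = \sqrt{-6264} = 6 i \sqrt{174}$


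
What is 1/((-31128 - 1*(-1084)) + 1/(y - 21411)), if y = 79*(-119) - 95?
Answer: -30907/928569909 ≈ -3.3285e-5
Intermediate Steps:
y = -9496 (y = -9401 - 95 = -9496)
1/((-31128 - 1*(-1084)) + 1/(y - 21411)) = 1/((-31128 - 1*(-1084)) + 1/(-9496 - 21411)) = 1/((-31128 + 1084) + 1/(-30907)) = 1/(-30044 - 1/30907) = 1/(-928569909/30907) = -30907/928569909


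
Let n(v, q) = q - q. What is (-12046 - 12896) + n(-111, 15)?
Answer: -24942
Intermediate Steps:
n(v, q) = 0
(-12046 - 12896) + n(-111, 15) = (-12046 - 12896) + 0 = -24942 + 0 = -24942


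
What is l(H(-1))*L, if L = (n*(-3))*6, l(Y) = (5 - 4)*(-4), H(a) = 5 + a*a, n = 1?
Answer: 72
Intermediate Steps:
H(a) = 5 + a²
l(Y) = -4 (l(Y) = 1*(-4) = -4)
L = -18 (L = (1*(-3))*6 = -3*6 = -18)
l(H(-1))*L = -4*(-18) = 72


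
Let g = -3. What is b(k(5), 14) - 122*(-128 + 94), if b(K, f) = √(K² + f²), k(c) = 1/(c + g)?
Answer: 4148 + √785/2 ≈ 4162.0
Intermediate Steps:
k(c) = 1/(-3 + c) (k(c) = 1/(c - 3) = 1/(-3 + c))
b(k(5), 14) - 122*(-128 + 94) = √((1/(-3 + 5))² + 14²) - 122*(-128 + 94) = √((1/2)² + 196) - 122*(-34) = √((½)² + 196) + 4148 = √(¼ + 196) + 4148 = √(785/4) + 4148 = √785/2 + 4148 = 4148 + √785/2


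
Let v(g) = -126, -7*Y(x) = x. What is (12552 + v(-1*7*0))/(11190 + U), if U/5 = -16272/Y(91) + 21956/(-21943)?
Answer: 1772314167/2487951775 ≈ 0.71236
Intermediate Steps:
Y(x) = -x/7
U = 1783855340/285259 (U = 5*(-16272/((-1/7*91)) + 21956/(-21943)) = 5*(-16272/(-13) + 21956*(-1/21943)) = 5*(-16272*(-1/13) - 21956/21943) = 5*(16272/13 - 21956/21943) = 5*(356771068/285259) = 1783855340/285259 ≈ 6253.5)
(12552 + v(-1*7*0))/(11190 + U) = (12552 - 126)/(11190 + 1783855340/285259) = 12426/(4975903550/285259) = 12426*(285259/4975903550) = 1772314167/2487951775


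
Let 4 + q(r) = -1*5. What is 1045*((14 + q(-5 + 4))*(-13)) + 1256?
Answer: -66669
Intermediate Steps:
q(r) = -9 (q(r) = -4 - 1*5 = -4 - 5 = -9)
1045*((14 + q(-5 + 4))*(-13)) + 1256 = 1045*((14 - 9)*(-13)) + 1256 = 1045*(5*(-13)) + 1256 = 1045*(-65) + 1256 = -67925 + 1256 = -66669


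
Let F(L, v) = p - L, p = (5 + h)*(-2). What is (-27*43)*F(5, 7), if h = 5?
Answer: 29025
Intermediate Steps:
p = -20 (p = (5 + 5)*(-2) = 10*(-2) = -20)
F(L, v) = -20 - L
(-27*43)*F(5, 7) = (-27*43)*(-20 - 1*5) = -1161*(-20 - 5) = -1161*(-25) = 29025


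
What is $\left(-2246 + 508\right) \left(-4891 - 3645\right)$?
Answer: $14835568$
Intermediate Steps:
$\left(-2246 + 508\right) \left(-4891 - 3645\right) = \left(-1738\right) \left(-8536\right) = 14835568$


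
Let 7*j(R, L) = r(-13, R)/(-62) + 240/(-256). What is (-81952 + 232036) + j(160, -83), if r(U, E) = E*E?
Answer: 520886383/3472 ≈ 1.5003e+5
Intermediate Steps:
r(U, E) = E²
j(R, L) = -15/112 - R²/434 (j(R, L) = (R²/(-62) + 240/(-256))/7 = (R²*(-1/62) + 240*(-1/256))/7 = (-R²/62 - 15/16)/7 = (-15/16 - R²/62)/7 = -15/112 - R²/434)
(-81952 + 232036) + j(160, -83) = (-81952 + 232036) + (-15/112 - 1/434*160²) = 150084 + (-15/112 - 1/434*25600) = 150084 + (-15/112 - 12800/217) = 150084 - 205265/3472 = 520886383/3472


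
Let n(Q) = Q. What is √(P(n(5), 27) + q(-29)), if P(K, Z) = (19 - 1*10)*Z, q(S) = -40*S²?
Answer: I*√33397 ≈ 182.75*I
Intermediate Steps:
P(K, Z) = 9*Z (P(K, Z) = (19 - 10)*Z = 9*Z)
√(P(n(5), 27) + q(-29)) = √(9*27 - 40*(-29)²) = √(243 - 40*841) = √(243 - 33640) = √(-33397) = I*√33397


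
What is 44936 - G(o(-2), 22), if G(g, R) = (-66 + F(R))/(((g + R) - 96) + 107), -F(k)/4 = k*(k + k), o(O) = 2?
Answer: 1576698/35 ≈ 45049.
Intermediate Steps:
F(k) = -8*k**2 (F(k) = -4*k*(k + k) = -4*k*2*k = -8*k**2)
G(g, R) = (-66 - 8*R**2)/(11 + R + g) (G(g, R) = (-66 - 8*R**2)/(((g + R) - 96) + 107) = (-66 - 8*R**2)/(((R + g) - 96) + 107) = (-66 - 8*R**2)/((-96 + R + g) + 107) = (-66 - 8*R**2)/(11 + R + g))
44936 - G(o(-2), 22) = 44936 - 2*(-33 - 4*22**2)/(11 + 22 + 2) = 44936 - 2*(-33 - 4*484)/35 = 44936 - 2*(-33 - 1936)/35 = 44936 - 2*(-1969)/35 = 44936 - 1*(-3938/35) = 44936 + 3938/35 = 1576698/35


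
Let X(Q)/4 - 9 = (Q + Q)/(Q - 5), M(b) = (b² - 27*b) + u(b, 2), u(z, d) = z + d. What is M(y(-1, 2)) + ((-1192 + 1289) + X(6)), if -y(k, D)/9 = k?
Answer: 30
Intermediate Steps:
u(z, d) = d + z
y(k, D) = -9*k
M(b) = 2 + b² - 26*b (M(b) = (b² - 27*b) + (2 + b) = 2 + b² - 26*b)
X(Q) = 36 + 8*Q/(-5 + Q) (X(Q) = 36 + 4*((Q + Q)/(Q - 5)) = 36 + 4*((2*Q)/(-5 + Q)) = 36 + 4*(2*Q/(-5 + Q)) = 36 + 8*Q/(-5 + Q))
M(y(-1, 2)) + ((-1192 + 1289) + X(6)) = (2 + (-9*(-1))² - (-234)*(-1)) + ((-1192 + 1289) + 4*(-45 + 11*6)/(-5 + 6)) = (2 + 9² - 26*9) + (97 + 4*(-45 + 66)/1) = (2 + 81 - 234) + (97 + 4*1*21) = -151 + (97 + 84) = -151 + 181 = 30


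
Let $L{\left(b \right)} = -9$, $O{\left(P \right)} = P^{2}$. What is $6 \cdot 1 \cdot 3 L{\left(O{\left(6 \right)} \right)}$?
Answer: $-162$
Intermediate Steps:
$6 \cdot 1 \cdot 3 L{\left(O{\left(6 \right)} \right)} = 6 \cdot 1 \cdot 3 \left(-9\right) = 6 \cdot 3 \left(-9\right) = 18 \left(-9\right) = -162$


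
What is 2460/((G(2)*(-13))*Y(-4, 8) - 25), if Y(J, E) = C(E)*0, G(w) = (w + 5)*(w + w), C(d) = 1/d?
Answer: -492/5 ≈ -98.400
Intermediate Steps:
G(w) = 2*w*(5 + w) (G(w) = (5 + w)*(2*w) = 2*w*(5 + w))
Y(J, E) = 0 (Y(J, E) = 0/E = 0)
2460/((G(2)*(-13))*Y(-4, 8) - 25) = 2460/(((2*2*(5 + 2))*(-13))*0 - 25) = 2460/(((2*2*7)*(-13))*0 - 25) = 2460/((28*(-13))*0 - 25) = 2460/(-364*0 - 25) = 2460/(0 - 25) = 2460/(-25) = 2460*(-1/25) = -492/5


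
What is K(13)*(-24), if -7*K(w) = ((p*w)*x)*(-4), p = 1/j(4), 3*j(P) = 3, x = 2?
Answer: -2496/7 ≈ -356.57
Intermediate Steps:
j(P) = 1 (j(P) = (1/3)*3 = 1)
p = 1 (p = 1/1 = 1)
K(w) = 8*w/7 (K(w) = -(1*w)*2*(-4)/7 = -w*2*(-4)/7 = -2*w*(-4)/7 = -(-8)*w/7 = 8*w/7)
K(13)*(-24) = ((8/7)*13)*(-24) = (104/7)*(-24) = -2496/7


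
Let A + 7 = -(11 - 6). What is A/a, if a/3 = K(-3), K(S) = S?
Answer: 4/3 ≈ 1.3333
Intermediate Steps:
a = -9 (a = 3*(-3) = -9)
A = -12 (A = -7 - (11 - 6) = -7 - 1*5 = -7 - 5 = -12)
A/a = -12/(-9) = -12*(-⅑) = 4/3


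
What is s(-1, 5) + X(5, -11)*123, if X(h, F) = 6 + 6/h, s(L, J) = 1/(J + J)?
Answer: 8857/10 ≈ 885.70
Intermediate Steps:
s(L, J) = 1/(2*J)
s(-1, 5) + X(5, -11)*123 = (½)/5 + (6 + 6/5)*123 = (½)*(⅕) + (6 + 6*(⅕))*123 = ⅒ + (6 + 6/5)*123 = ⅒ + (36/5)*123 = ⅒ + 4428/5 = 8857/10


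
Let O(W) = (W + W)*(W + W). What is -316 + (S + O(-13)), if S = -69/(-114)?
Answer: 13703/38 ≈ 360.61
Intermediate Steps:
O(W) = 4*W**2 (O(W) = (2*W)*(2*W) = 4*W**2)
S = 23/38 (S = -69*(-1/114) = 23/38 ≈ 0.60526)
-316 + (S + O(-13)) = -316 + (23/38 + 4*(-13)**2) = -316 + (23/38 + 4*169) = -316 + (23/38 + 676) = -316 + 25711/38 = 13703/38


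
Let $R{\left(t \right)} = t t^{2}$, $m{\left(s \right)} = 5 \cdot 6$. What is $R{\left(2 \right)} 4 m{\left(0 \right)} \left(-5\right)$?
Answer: $-4800$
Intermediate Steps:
$m{\left(s \right)} = 30$
$R{\left(t \right)} = t^{3}$
$R{\left(2 \right)} 4 m{\left(0 \right)} \left(-5\right) = 2^{3} \cdot 4 \cdot 30 \left(-5\right) = 8 \cdot 120 \left(-5\right) = 8 \left(-600\right) = -4800$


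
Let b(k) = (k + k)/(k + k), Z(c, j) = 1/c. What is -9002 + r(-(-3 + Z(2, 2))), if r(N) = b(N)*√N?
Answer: -9002 + √10/2 ≈ -9000.4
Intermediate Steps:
b(k) = 1 (b(k) = (2*k)/((2*k)) = (2*k)*(1/(2*k)) = 1)
r(N) = √N (r(N) = 1*√N = √N)
-9002 + r(-(-3 + Z(2, 2))) = -9002 + √(-(-3 + 1/2)) = -9002 + √(-(-3 + ½)) = -9002 + √(-1*(-5/2)) = -9002 + √(5/2) = -9002 + √10/2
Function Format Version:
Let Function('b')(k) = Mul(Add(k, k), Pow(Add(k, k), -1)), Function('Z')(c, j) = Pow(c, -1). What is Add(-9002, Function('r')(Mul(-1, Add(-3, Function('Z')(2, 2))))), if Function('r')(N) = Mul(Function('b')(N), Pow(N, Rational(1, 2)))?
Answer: Add(-9002, Mul(Rational(1, 2), Pow(10, Rational(1, 2)))) ≈ -9000.4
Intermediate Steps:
Function('b')(k) = 1 (Function('b')(k) = Mul(Mul(2, k), Pow(Mul(2, k), -1)) = Mul(Mul(2, k), Mul(Rational(1, 2), Pow(k, -1))) = 1)
Function('r')(N) = Pow(N, Rational(1, 2)) (Function('r')(N) = Mul(1, Pow(N, Rational(1, 2))) = Pow(N, Rational(1, 2)))
Add(-9002, Function('r')(Mul(-1, Add(-3, Function('Z')(2, 2))))) = Add(-9002, Pow(Mul(-1, Add(-3, Pow(2, -1))), Rational(1, 2))) = Add(-9002, Pow(Mul(-1, Add(-3, Rational(1, 2))), Rational(1, 2))) = Add(-9002, Pow(Mul(-1, Rational(-5, 2)), Rational(1, 2))) = Add(-9002, Pow(Rational(5, 2), Rational(1, 2))) = Add(-9002, Mul(Rational(1, 2), Pow(10, Rational(1, 2))))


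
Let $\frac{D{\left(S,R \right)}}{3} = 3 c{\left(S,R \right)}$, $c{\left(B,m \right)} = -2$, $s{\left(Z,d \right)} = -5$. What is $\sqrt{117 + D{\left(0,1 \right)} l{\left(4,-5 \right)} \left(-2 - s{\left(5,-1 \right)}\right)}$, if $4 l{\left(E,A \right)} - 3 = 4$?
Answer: $\frac{3 \sqrt{10}}{2} \approx 4.7434$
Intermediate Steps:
$l{\left(E,A \right)} = \frac{7}{4}$ ($l{\left(E,A \right)} = \frac{3}{4} + \frac{1}{4} \cdot 4 = \frac{3}{4} + 1 = \frac{7}{4}$)
$D{\left(S,R \right)} = -18$ ($D{\left(S,R \right)} = 3 \cdot 3 \left(-2\right) = 3 \left(-6\right) = -18$)
$\sqrt{117 + D{\left(0,1 \right)} l{\left(4,-5 \right)} \left(-2 - s{\left(5,-1 \right)}\right)} = \sqrt{117 + \left(-18\right) \frac{7}{4} \left(-2 - -5\right)} = \sqrt{117 - \frac{63 \left(-2 + 5\right)}{2}} = \sqrt{117 - \frac{189}{2}} = \sqrt{\frac{45}{2}} = \frac{3 \sqrt{10}}{2}$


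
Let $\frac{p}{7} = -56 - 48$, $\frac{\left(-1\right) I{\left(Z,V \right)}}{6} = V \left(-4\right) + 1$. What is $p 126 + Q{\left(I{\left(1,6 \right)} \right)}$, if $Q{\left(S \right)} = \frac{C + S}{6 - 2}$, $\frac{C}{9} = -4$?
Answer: $- \frac{183405}{2} \approx -91703.0$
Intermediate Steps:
$C = -36$ ($C = 9 \left(-4\right) = -36$)
$I{\left(Z,V \right)} = -6 + 24 V$ ($I{\left(Z,V \right)} = - 6 \left(V \left(-4\right) + 1\right) = - 6 \left(- 4 V + 1\right) = - 6 \left(1 - 4 V\right) = -6 + 24 V$)
$Q{\left(S \right)} = -9 + \frac{S}{4}$ ($Q{\left(S \right)} = \frac{-36 + S}{6 - 2} = \frac{-36 + S}{4} = \left(-36 + S\right) \frac{1}{4} = -9 + \frac{S}{4}$)
$p = -728$ ($p = 7 \left(-56 - 48\right) = 7 \left(-104\right) = -728$)
$p 126 + Q{\left(I{\left(1,6 \right)} \right)} = \left(-728\right) 126 - \left(9 - \frac{-6 + 24 \cdot 6}{4}\right) = -91728 - \left(9 - \frac{-6 + 144}{4}\right) = -91728 + \left(-9 + \frac{1}{4} \cdot 138\right) = -91728 + \left(-9 + \frac{69}{2}\right) = -91728 + \frac{51}{2} = - \frac{183405}{2}$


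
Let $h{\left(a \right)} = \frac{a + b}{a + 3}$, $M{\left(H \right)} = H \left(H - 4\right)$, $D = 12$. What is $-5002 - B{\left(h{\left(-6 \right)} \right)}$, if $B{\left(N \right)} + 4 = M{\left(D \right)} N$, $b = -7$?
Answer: $-5414$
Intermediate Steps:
$M{\left(H \right)} = H \left(-4 + H\right)$
$h{\left(a \right)} = \frac{-7 + a}{3 + a}$ ($h{\left(a \right)} = \frac{a - 7}{a + 3} = \frac{-7 + a}{3 + a}$)
$B{\left(N \right)} = -4 + 96 N$ ($B{\left(N \right)} = -4 + 12 \left(-4 + 12\right) N = -4 + 12 \cdot 8 N = -4 + 96 N$)
$-5002 - B{\left(h{\left(-6 \right)} \right)} = -5002 - \left(-4 + 96 \frac{-7 - 6}{3 - 6}\right) = -5002 - \left(-4 + 96 \frac{1}{-3} \left(-13\right)\right) = -5002 - \left(-4 + 96 \left(\left(- \frac{1}{3}\right) \left(-13\right)\right)\right) = -5002 - \left(-4 + 96 \cdot \frac{13}{3}\right) = -5002 - \left(-4 + 416\right) = -5002 - 412 = -5414$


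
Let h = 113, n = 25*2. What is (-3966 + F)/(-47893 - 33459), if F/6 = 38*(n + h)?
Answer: -16599/40676 ≈ -0.40808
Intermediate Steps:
n = 50
F = 37164 (F = 6*(38*(50 + 113)) = 6*(38*163) = 6*6194 = 37164)
(-3966 + F)/(-47893 - 33459) = (-3966 + 37164)/(-47893 - 33459) = 33198/(-81352) = 33198*(-1/81352) = -16599/40676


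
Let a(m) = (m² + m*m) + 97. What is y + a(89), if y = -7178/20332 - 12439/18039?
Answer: 417539133463/26197782 ≈ 15938.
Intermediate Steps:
a(m) = 97 + 2*m² (a(m) = (m² + m²) + 97 = 2*m² + 97 = 97 + 2*m²)
y = -27313835/26197782 (y = -7178*1/20332 - 12439*1/18039 = -3589/10166 - 1777/2577 = -27313835/26197782 ≈ -1.0426)
y + a(89) = -27313835/26197782 + (97 + 2*89²) = -27313835/26197782 + (97 + 2*7921) = -27313835/26197782 + (97 + 15842) = -27313835/26197782 + 15939 = 417539133463/26197782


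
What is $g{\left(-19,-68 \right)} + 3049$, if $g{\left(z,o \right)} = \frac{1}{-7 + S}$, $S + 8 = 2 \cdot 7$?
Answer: $3048$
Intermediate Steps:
$S = 6$ ($S = -8 + 2 \cdot 7 = -8 + 14 = 6$)
$g{\left(z,o \right)} = -1$ ($g{\left(z,o \right)} = \frac{1}{-7 + 6} = \frac{1}{-1} = -1$)
$g{\left(-19,-68 \right)} + 3049 = -1 + 3049 = 3048$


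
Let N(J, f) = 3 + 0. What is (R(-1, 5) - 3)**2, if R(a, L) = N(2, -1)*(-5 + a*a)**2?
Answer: 2025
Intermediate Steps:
N(J, f) = 3
R(a, L) = 3*(-5 + a**2)**2 (R(a, L) = 3*(-5 + a*a)**2 = 3*(-5 + a**2)**2)
(R(-1, 5) - 3)**2 = (3*(-5 + (-1)**2)**2 - 3)**2 = (3*(-5 + 1)**2 - 3)**2 = (3*(-4)**2 - 3)**2 = (3*16 - 3)**2 = (48 - 3)**2 = 45**2 = 2025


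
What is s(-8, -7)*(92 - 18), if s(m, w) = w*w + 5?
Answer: 3996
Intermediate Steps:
s(m, w) = 5 + w**2 (s(m, w) = w**2 + 5 = 5 + w**2)
s(-8, -7)*(92 - 18) = (5 + (-7)**2)*(92 - 18) = (5 + 49)*74 = 54*74 = 3996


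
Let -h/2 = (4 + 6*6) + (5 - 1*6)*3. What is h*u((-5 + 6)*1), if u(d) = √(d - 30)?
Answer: -74*I*√29 ≈ -398.5*I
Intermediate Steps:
u(d) = √(-30 + d)
h = -74 (h = -2*((4 + 6*6) + (5 - 1*6)*3) = -2*((4 + 36) + (5 - 6)*3) = -2*(40 - 1*3) = -2*(40 - 3) = -2*37 = -74)
h*u((-5 + 6)*1) = -74*√(-30 + (-5 + 6)*1) = -74*√(-30 + 1*1) = -74*√(-30 + 1) = -74*I*√29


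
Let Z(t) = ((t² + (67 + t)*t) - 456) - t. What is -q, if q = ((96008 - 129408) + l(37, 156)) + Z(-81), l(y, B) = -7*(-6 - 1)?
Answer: 26031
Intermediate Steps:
l(y, B) = 49 (l(y, B) = -7*(-7) = 49)
Z(t) = -456 + t² - t + t*(67 + t) (Z(t) = ((t² + t*(67 + t)) - 456) - t = (-456 + t² + t*(67 + t)) - t = -456 + t² - t + t*(67 + t))
q = -26031 (q = ((96008 - 129408) + 49) + (-456 + 2*(-81)² + 66*(-81)) = (-33400 + 49) + (-456 + 2*6561 - 5346) = -33351 + (-456 + 13122 - 5346) = -33351 + 7320 = -26031)
-q = -1*(-26031) = 26031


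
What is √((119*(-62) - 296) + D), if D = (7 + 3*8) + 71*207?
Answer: √7054 ≈ 83.988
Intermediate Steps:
D = 14728 (D = (7 + 24) + 14697 = 31 + 14697 = 14728)
√((119*(-62) - 296) + D) = √((119*(-62) - 296) + 14728) = √((-7378 - 296) + 14728) = √(-7674 + 14728) = √7054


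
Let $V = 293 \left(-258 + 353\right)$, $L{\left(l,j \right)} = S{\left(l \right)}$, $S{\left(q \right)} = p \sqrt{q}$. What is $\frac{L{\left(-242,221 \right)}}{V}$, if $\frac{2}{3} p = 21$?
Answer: $\frac{693 i \sqrt{2}}{55670} \approx 0.017605 i$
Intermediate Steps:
$p = \frac{63}{2}$ ($p = \frac{3}{2} \cdot 21 = \frac{63}{2} \approx 31.5$)
$S{\left(q \right)} = \frac{63 \sqrt{q}}{2}$
$L{\left(l,j \right)} = \frac{63 \sqrt{l}}{2}$
$V = 27835$ ($V = 293 \cdot 95 = 27835$)
$\frac{L{\left(-242,221 \right)}}{V} = \frac{\frac{63}{2} \sqrt{-242}}{27835} = \frac{63 \cdot 11 i \sqrt{2}}{2} \cdot \frac{1}{27835} = \frac{693 i \sqrt{2}}{2} \cdot \frac{1}{27835} = \frac{693 i \sqrt{2}}{55670}$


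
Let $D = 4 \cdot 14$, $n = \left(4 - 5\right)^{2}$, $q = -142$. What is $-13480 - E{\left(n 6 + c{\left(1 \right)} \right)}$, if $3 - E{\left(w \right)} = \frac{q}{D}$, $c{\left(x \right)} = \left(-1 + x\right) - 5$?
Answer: $- \frac{377595}{28} \approx -13486.0$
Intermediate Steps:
$n = 1$ ($n = \left(-1\right)^{2} = 1$)
$D = 56$
$c{\left(x \right)} = -6 + x$
$E{\left(w \right)} = \frac{155}{28}$ ($E{\left(w \right)} = 3 - - \frac{142}{56} = 3 - \left(-142\right) \frac{1}{56} = 3 - - \frac{71}{28} = 3 + \frac{71}{28} = \frac{155}{28}$)
$-13480 - E{\left(n 6 + c{\left(1 \right)} \right)} = -13480 - \frac{155}{28} = - \frac{377595}{28}$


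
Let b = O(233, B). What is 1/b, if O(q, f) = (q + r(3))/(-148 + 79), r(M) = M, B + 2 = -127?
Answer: -69/236 ≈ -0.29237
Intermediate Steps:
B = -129 (B = -2 - 127 = -129)
O(q, f) = -1/23 - q/69 (O(q, f) = (q + 3)/(-148 + 79) = (3 + q)/(-69) = (3 + q)*(-1/69) = -1/23 - q/69)
b = -236/69 (b = -1/23 - 1/69*233 = -1/23 - 233/69 = -236/69 ≈ -3.4203)
1/b = 1/(-236/69) = -69/236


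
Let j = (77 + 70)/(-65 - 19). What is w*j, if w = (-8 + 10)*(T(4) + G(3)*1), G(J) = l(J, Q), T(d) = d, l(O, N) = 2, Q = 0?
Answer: -21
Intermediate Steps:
j = -7/4 (j = 147/(-84) = 147*(-1/84) = -7/4 ≈ -1.7500)
G(J) = 2
w = 12 (w = (-8 + 10)*(4 + 2*1) = 2*(4 + 2) = 2*6 = 12)
w*j = 12*(-7/4) = -21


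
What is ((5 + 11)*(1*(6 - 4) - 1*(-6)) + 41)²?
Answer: 28561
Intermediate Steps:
((5 + 11)*(1*(6 - 4) - 1*(-6)) + 41)² = (16*(1*2 + 6) + 41)² = (16*(2 + 6) + 41)² = (16*8 + 41)² = (128 + 41)² = 169² = 28561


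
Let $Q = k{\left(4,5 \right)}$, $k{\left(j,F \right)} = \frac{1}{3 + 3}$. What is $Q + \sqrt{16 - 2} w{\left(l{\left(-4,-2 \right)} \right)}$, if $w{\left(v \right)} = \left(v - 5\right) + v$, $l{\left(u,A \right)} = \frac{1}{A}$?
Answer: $\frac{1}{6} - 6 \sqrt{14} \approx -22.283$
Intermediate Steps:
$k{\left(j,F \right)} = \frac{1}{6}$
$w{\left(v \right)} = -5 + 2 v$ ($w{\left(v \right)} = \left(-5 + v\right) + v = -5 + 2 v$)
$Q = \frac{1}{6} \approx 0.16667$
$Q + \sqrt{16 - 2} w{\left(l{\left(-4,-2 \right)} \right)} = \frac{1}{6} + \sqrt{16 - 2} \left(-5 + \frac{2}{-2}\right) = \frac{1}{6} + \sqrt{14} \left(-5 + 2 \left(- \frac{1}{2}\right)\right) = \frac{1}{6} + \sqrt{14} \left(-5 - 1\right) = \frac{1}{6} + \sqrt{14} \left(-6\right) = \frac{1}{6} - 6 \sqrt{14}$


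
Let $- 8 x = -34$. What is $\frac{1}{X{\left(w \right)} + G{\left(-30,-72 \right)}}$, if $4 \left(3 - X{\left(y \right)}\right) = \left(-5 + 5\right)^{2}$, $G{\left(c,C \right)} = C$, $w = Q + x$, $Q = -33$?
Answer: $- \frac{1}{69} \approx -0.014493$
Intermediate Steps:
$x = \frac{17}{4}$ ($x = \left(- \frac{1}{8}\right) \left(-34\right) = \frac{17}{4} \approx 4.25$)
$w = - \frac{115}{4}$ ($w = -33 + \frac{17}{4} = - \frac{115}{4} \approx -28.75$)
$X{\left(y \right)} = 3$ ($X{\left(y \right)} = 3 - \frac{\left(-5 + 5\right)^{2}}{4} = 3 - \frac{0^{2}}{4} = 3 - 0 = 3 + 0 = 3$)
$\frac{1}{X{\left(w \right)} + G{\left(-30,-72 \right)}} = \frac{1}{3 - 72} = \frac{1}{-69} = - \frac{1}{69}$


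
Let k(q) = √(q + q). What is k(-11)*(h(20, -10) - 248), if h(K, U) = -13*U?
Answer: -118*I*√22 ≈ -553.47*I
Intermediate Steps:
k(q) = √2*√q (k(q) = √(2*q) = √2*√q)
k(-11)*(h(20, -10) - 248) = (√2*√(-11))*(-13*(-10) - 248) = (√2*(I*√11))*(130 - 248) = (I*√22)*(-118) = -118*I*√22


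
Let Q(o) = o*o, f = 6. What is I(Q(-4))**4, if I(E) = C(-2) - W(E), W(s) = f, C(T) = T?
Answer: 4096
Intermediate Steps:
Q(o) = o**2
W(s) = 6
I(E) = -8 (I(E) = -2 - 1*6 = -2 - 6 = -8)
I(Q(-4))**4 = (-8)**4 = 4096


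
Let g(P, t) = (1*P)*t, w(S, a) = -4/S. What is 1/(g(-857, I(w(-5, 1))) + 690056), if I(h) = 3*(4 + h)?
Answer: 5/3388576 ≈ 1.4755e-6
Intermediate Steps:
I(h) = 12 + 3*h
g(P, t) = P*t
1/(g(-857, I(w(-5, 1))) + 690056) = 1/(-857*(12 + 3*(-4/(-5))) + 690056) = 1/(-857*(12 + 3*(-4*(-1/5))) + 690056) = 1/(-857*(12 + 3*(4/5)) + 690056) = 1/(-857*(12 + 12/5) + 690056) = 1/(-857*72/5 + 690056) = 1/(-61704/5 + 690056) = 1/(3388576/5) = 5/3388576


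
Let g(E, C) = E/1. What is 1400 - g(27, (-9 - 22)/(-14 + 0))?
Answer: 1373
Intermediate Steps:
g(E, C) = E (g(E, C) = E*1 = E)
1400 - g(27, (-9 - 22)/(-14 + 0)) = 1400 - 1*27 = 1400 - 27 = 1373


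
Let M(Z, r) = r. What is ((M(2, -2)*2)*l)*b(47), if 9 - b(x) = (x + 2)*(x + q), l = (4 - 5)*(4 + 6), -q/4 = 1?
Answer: -83920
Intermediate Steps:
q = -4 (q = -4*1 = -4)
l = -10 (l = -1*10 = -10)
b(x) = 9 - (-4 + x)*(2 + x) (b(x) = 9 - (x + 2)*(x - 4) = 9 - (2 + x)*(-4 + x) = 9 - (-4 + x)*(2 + x))
((M(2, -2)*2)*l)*b(47) = (-2*2*(-10))*(17 - 1*47**2 + 2*47) = (-4*(-10))*(17 - 1*2209 + 94) = 40*(17 - 2209 + 94) = 40*(-2098) = -83920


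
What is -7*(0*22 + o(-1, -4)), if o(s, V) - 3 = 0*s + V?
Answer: 7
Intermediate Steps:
o(s, V) = 3 + V (o(s, V) = 3 + (0*s + V) = 3 + (0 + V) = 3 + V)
-7*(0*22 + o(-1, -4)) = -7*(0*22 + (3 - 4)) = -7*(0 - 1) = -7*(-1) = 7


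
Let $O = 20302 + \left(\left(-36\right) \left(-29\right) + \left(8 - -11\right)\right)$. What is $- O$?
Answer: $-21365$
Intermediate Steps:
$O = 21365$ ($O = 20302 + \left(1044 + \left(8 + 11\right)\right) = 20302 + \left(1044 + 19\right) = 20302 + 1063 = 21365$)
$- O = \left(-1\right) 21365 = -21365$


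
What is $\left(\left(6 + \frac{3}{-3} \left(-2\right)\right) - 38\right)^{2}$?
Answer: $900$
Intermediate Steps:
$\left(\left(6 + \frac{3}{-3} \left(-2\right)\right) - 38\right)^{2} = \left(\left(6 + 3 \left(- \frac{1}{3}\right) \left(-2\right)\right) - 38\right)^{2} = \left(\left(6 - -2\right) - 38\right)^{2} = \left(\left(6 + 2\right) - 38\right)^{2} = \left(8 - 38\right)^{2} = \left(-30\right)^{2} = 900$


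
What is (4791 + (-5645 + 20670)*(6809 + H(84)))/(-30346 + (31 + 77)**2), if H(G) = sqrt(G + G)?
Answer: -51155008/9341 - 15025*sqrt(42)/9341 ≈ -5486.8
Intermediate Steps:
H(G) = sqrt(2)*sqrt(G) (H(G) = sqrt(2*G) = sqrt(2)*sqrt(G))
(4791 + (-5645 + 20670)*(6809 + H(84)))/(-30346 + (31 + 77)**2) = (4791 + (-5645 + 20670)*(6809 + sqrt(2)*sqrt(84)))/(-30346 + (31 + 77)**2) = (4791 + 15025*(6809 + sqrt(2)*(2*sqrt(21))))/(-30346 + 108**2) = (4791 + 15025*(6809 + 2*sqrt(42)))/(-30346 + 11664) = (4791 + (102305225 + 30050*sqrt(42)))/(-18682) = (102310016 + 30050*sqrt(42))*(-1/18682) = -51155008/9341 - 15025*sqrt(42)/9341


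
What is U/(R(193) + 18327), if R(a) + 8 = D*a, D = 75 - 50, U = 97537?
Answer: 8867/2104 ≈ 4.2144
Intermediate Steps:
D = 25
R(a) = -8 + 25*a
U/(R(193) + 18327) = 97537/((-8 + 25*193) + 18327) = 97537/((-8 + 4825) + 18327) = 97537/(4817 + 18327) = 97537/23144 = 97537*(1/23144) = 8867/2104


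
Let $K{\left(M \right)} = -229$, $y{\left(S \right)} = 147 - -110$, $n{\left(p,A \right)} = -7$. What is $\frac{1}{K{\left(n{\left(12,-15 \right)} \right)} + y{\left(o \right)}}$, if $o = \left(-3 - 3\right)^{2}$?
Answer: $\frac{1}{28} \approx 0.035714$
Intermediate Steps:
$o = 36$ ($o = \left(-6\right)^{2} = 36$)
$y{\left(S \right)} = 257$ ($y{\left(S \right)} = 147 + 110 = 257$)
$\frac{1}{K{\left(n{\left(12,-15 \right)} \right)} + y{\left(o \right)}} = \frac{1}{-229 + 257} = \frac{1}{28}$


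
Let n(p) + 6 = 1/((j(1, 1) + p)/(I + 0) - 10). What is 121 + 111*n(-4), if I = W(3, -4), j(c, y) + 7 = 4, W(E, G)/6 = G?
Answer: -129649/233 ≈ -556.43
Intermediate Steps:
W(E, G) = 6*G
j(c, y) = -3 (j(c, y) = -7 + 4 = -3)
I = -24 (I = 6*(-4) = -24)
n(p) = -6 + 1/(-79/8 - p/24) (n(p) = -6 + 1/((-3 + p)/(-24 + 0) - 10) = -6 + 1/((-3 + p)/(-24) - 10) = -6 + 1/((-3 + p)*(-1/24) - 10) = -6 + 1/((⅛ - p/24) - 10) = -6 + 1/(-79/8 - p/24))
121 + 111*n(-4) = 121 + 111*(6*(-241 - 1*(-4))/(237 - 4)) = 121 + 111*(6*(-241 + 4)/233) = 121 + 111*(6*(1/233)*(-237)) = 121 + 111*(-1422/233) = 121 - 157842/233 = -129649/233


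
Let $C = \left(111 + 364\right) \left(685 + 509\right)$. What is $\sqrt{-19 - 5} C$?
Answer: $1134300 i \sqrt{6} \approx 2.7785 \cdot 10^{6} i$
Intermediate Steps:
$C = 567150$ ($C = 475 \cdot 1194 = 567150$)
$\sqrt{-19 - 5} C = \sqrt{-19 - 5} \cdot 567150 = \sqrt{-24} \cdot 567150 = 2 i \sqrt{6} \cdot 567150 = 1134300 i \sqrt{6}$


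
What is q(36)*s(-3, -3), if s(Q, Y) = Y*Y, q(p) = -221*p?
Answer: -71604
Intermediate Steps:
s(Q, Y) = Y**2
q(36)*s(-3, -3) = -221*36*(-3)**2 = -7956*9 = -71604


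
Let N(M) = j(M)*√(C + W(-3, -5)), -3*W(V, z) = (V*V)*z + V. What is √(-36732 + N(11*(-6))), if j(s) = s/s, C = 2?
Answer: √(-36732 + 3*√2) ≈ 191.64*I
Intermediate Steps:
W(V, z) = -V/3 - z*V²/3 (W(V, z) = -((V*V)*z + V)/3 = -(V²*z + V)/3 = -(z*V² + V)/3 = -(V + z*V²)/3 = -V/3 - z*V²/3)
j(s) = 1
N(M) = 3*√2 (N(M) = 1*√(2 - ⅓*(-3)*(1 - 3*(-5))) = 1*√(2 - ⅓*(-3)*(1 + 15)) = 1*√(2 - ⅓*(-3)*16) = 1*√(2 + 16) = 1*√18 = 1*(3*√2) = 3*√2)
√(-36732 + N(11*(-6))) = √(-36732 + 3*√2)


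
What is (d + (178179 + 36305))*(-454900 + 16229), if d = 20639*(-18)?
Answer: 68879243078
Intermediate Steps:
d = -371502
(d + (178179 + 36305))*(-454900 + 16229) = (-371502 + (178179 + 36305))*(-454900 + 16229) = (-371502 + 214484)*(-438671) = -157018*(-438671) = 68879243078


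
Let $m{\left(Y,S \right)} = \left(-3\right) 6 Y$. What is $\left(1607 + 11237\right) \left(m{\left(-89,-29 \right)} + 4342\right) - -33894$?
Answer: $76378630$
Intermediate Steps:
$m{\left(Y,S \right)} = - 18 Y$
$\left(1607 + 11237\right) \left(m{\left(-89,-29 \right)} + 4342\right) - -33894 = \left(1607 + 11237\right) \left(\left(-18\right) \left(-89\right) + 4342\right) - -33894 = 12844 \left(1602 + 4342\right) + 33894 = 12844 \cdot 5944 + 33894 = 76344736 + 33894 = 76378630$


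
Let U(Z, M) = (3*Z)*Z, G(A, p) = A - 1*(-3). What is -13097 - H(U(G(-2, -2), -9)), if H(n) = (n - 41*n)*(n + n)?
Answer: -12377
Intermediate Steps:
G(A, p) = 3 + A (G(A, p) = A + 3 = 3 + A)
U(Z, M) = 3*Z**2
H(n) = -80*n**2 (H(n) = (-40*n)*(2*n) = -80*n**2)
-13097 - H(U(G(-2, -2), -9)) = -13097 - (-80)*(3*(3 - 2)**2)**2 = -13097 - (-80)*(3*1**2)**2 = -13097 - (-80)*(3*1)**2 = -13097 - (-80)*3**2 = -13097 - (-80)*9 = -13097 - 1*(-720) = -13097 + 720 = -12377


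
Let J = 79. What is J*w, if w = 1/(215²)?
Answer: 79/46225 ≈ 0.0017090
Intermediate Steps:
w = 1/46225 ≈ 2.1633e-5
J*w = 79*(1/46225) = 79/46225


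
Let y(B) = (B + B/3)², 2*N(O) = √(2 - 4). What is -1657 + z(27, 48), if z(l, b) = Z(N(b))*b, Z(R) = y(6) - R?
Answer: 1415 - 24*I*√2 ≈ 1415.0 - 33.941*I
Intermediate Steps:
N(O) = I*√2/2 (N(O) = √(2 - 4)/2 = √(-2)/2 = (I*√2)/2 = I*√2/2)
y(B) = 16*B²/9 (y(B) = (B + B*(⅓))² = (B + B/3)² = (4*B/3)² = 16*B²/9)
Z(R) = 64 - R (Z(R) = (16/9)*6² - R = (16/9)*36 - R = 64 - R)
z(l, b) = b*(64 - I*√2/2) (z(l, b) = (64 - I*√2/2)*b = b*(64 - I*√2/2))
-1657 + z(27, 48) = -1657 + (½)*48*(128 - I*√2) = -1657 + (3072 - 24*I*√2) = 1415 - 24*I*√2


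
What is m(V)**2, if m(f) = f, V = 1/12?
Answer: 1/144 ≈ 0.0069444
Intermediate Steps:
V = 1/12 ≈ 0.083333
m(V)**2 = (1/12)**2 = 1/144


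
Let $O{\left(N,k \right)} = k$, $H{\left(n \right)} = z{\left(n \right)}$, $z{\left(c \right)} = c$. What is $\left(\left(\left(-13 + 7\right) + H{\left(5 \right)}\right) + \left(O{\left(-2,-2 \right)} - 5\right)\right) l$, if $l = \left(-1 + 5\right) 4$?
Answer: $-128$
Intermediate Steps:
$H{\left(n \right)} = n$
$l = 16$ ($l = 4 \cdot 4 = 16$)
$\left(\left(\left(-13 + 7\right) + H{\left(5 \right)}\right) + \left(O{\left(-2,-2 \right)} - 5\right)\right) l = \left(\left(\left(-13 + 7\right) + 5\right) - 7\right) 16 = \left(\left(-6 + 5\right) - 7\right) 16 = \left(-1 - 7\right) 16 = \left(-8\right) 16 = -128$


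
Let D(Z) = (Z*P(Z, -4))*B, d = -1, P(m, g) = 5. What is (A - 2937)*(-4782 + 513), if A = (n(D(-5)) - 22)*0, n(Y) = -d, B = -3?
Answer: 12538053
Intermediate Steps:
D(Z) = -15*Z (D(Z) = (Z*5)*(-3) = (5*Z)*(-3) = -15*Z)
n(Y) = 1 (n(Y) = -1*(-1) = 1)
A = 0 (A = (1 - 22)*0 = -21*0 = 0)
(A - 2937)*(-4782 + 513) = (0 - 2937)*(-4782 + 513) = -2937*(-4269) = 12538053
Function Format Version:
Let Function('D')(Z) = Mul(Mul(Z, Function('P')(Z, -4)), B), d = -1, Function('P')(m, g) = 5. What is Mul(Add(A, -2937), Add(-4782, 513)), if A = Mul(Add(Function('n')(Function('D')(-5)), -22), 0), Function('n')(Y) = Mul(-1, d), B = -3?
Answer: 12538053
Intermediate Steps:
Function('D')(Z) = Mul(-15, Z) (Function('D')(Z) = Mul(Mul(Z, 5), -3) = Mul(Mul(5, Z), -3) = Mul(-15, Z))
Function('n')(Y) = 1 (Function('n')(Y) = Mul(-1, -1) = 1)
A = 0 (A = Mul(Add(1, -22), 0) = Mul(-21, 0) = 0)
Mul(Add(A, -2937), Add(-4782, 513)) = Mul(Add(0, -2937), Add(-4782, 513)) = Mul(-2937, -4269) = 12538053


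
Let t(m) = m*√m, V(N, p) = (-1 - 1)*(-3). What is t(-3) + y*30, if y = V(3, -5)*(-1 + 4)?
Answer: 540 - 3*I*√3 ≈ 540.0 - 5.1962*I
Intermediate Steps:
V(N, p) = 6 (V(N, p) = -2*(-3) = 6)
t(m) = m^(3/2)
y = 18 (y = 6*(-1 + 4) = 6*3 = 18)
t(-3) + y*30 = (-3)^(3/2) + 18*30 = -3*I*√3 + 540 = 540 - 3*I*√3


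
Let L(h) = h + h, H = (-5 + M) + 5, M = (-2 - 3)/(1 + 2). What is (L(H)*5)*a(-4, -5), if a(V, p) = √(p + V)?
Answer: -50*I ≈ -50.0*I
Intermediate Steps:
M = -5/3 ≈ -1.6667
a(V, p) = √(V + p)
H = -5/3 (H = (-5 - 5/3) + 5 = -20/3 + 5 = -5/3 ≈ -1.6667)
L(h) = 2*h
(L(H)*5)*a(-4, -5) = ((2*(-5/3))*5)*√(-4 - 5) = (-10/3*5)*√(-9) = -50*I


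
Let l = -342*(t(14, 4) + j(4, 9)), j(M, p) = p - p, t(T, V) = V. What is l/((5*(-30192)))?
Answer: 57/6290 ≈ 0.0090620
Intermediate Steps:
j(M, p) = 0
l = -1368 (l = -342*(4 + 0) = -342*4 = -1368)
l/((5*(-30192))) = -1368/(5*(-30192)) = -1368/(-150960) = -1368*(-1/150960) = 57/6290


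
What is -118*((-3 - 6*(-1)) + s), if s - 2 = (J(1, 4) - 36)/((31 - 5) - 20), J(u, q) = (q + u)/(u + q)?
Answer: 295/3 ≈ 98.333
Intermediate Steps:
J(u, q) = 1 (J(u, q) = (q + u)/(q + u) = 1)
s = -23/6 (s = 2 + (1 - 36)/((31 - 5) - 20) = 2 - 35/(26 - 20) = 2 - 35/6 = -23/6 ≈ -3.8333)
-118*((-3 - 6*(-1)) + s) = -118*((-3 - 6*(-1)) - 23/6) = -118*((-3 + 6) - 23/6) = -118*(3 - 23/6) = -118*(-⅚) = 295/3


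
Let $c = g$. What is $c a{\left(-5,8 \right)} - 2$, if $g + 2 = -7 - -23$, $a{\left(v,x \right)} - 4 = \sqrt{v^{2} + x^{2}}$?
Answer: $54 + 14 \sqrt{89} \approx 186.08$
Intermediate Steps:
$a{\left(v,x \right)} = 4 + \sqrt{v^{2} + x^{2}}$
$g = 14$ ($g = -2 - -16 = -2 + \left(-7 + 23\right) = -2 + 16 = 14$)
$c = 14$
$c a{\left(-5,8 \right)} - 2 = 14 \left(4 + \sqrt{\left(-5\right)^{2} + 8^{2}}\right) - 2 = 14 \left(4 + \sqrt{25 + 64}\right) - 2 = 14 \left(4 + \sqrt{89}\right) - 2 = \left(56 + 14 \sqrt{89}\right) - 2 = 54 + 14 \sqrt{89}$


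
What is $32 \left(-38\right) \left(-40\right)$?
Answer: $48640$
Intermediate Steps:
$32 \left(-38\right) \left(-40\right) = \left(-1216\right) \left(-40\right) = 48640$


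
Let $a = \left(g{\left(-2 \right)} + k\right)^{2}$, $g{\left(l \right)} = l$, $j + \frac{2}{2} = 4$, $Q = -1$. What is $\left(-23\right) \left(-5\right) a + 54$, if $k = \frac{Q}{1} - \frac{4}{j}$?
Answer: $\frac{19921}{9} \approx 2213.4$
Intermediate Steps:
$j = 3$ ($j = -1 + 4 = 3$)
$k = - \frac{7}{3}$ ($k = - 1^{-1} - \frac{4}{3} = \left(-1\right) 1 - \frac{4}{3} = -1 - \frac{4}{3} = - \frac{7}{3} \approx -2.3333$)
$a = \frac{169}{9}$ ($a = \left(-2 - \frac{7}{3}\right)^{2} = \left(- \frac{13}{3}\right)^{2} = \frac{169}{9} \approx 18.778$)
$\left(-23\right) \left(-5\right) a + 54 = \left(-23\right) \left(-5\right) \frac{169}{9} + 54 = 115 \cdot \frac{169}{9} + 54 = \frac{19435}{9} + 54 = \frac{19921}{9}$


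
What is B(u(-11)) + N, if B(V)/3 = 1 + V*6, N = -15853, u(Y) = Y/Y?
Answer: -15832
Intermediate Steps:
u(Y) = 1
B(V) = 3 + 18*V (B(V) = 3*(1 + V*6) = 3*(1 + 6*V) = 3 + 18*V)
B(u(-11)) + N = (3 + 18*1) - 15853 = (3 + 18) - 15853 = 21 - 15853 = -15832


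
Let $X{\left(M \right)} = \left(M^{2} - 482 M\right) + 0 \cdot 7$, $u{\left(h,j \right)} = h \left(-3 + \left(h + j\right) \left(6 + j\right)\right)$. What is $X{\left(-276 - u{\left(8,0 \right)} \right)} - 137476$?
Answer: $573572$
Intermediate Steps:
$u{\left(h,j \right)} = h \left(-3 + \left(6 + j\right) \left(h + j\right)\right)$
$X{\left(M \right)} = M^{2} - 482 M$ ($X{\left(M \right)} = \left(M^{2} - 482 M\right) + 0 = M^{2} - 482 M$)
$X{\left(-276 - u{\left(8,0 \right)} \right)} - 137476 = \left(-276 - 8 \left(-3 + 0^{2} + 6 \cdot 8 + 6 \cdot 0 + 8 \cdot 0\right)\right) \left(-482 - \left(276 + 8 \left(-3 + 0^{2} + 6 \cdot 8 + 6 \cdot 0 + 8 \cdot 0\right)\right)\right) - 137476 = \left(-276 - 8 \left(-3 + 0 + 48 + 0 + 0\right)\right) \left(-482 - \left(276 + 8 \left(-3 + 0 + 48 + 0 + 0\right)\right)\right) - 137476 = \left(-276 - 8 \cdot 45\right) \left(-482 - \left(276 + 8 \cdot 45\right)\right) - 137476 = \left(-276 - 360\right) \left(-482 - 636\right) - 137476 = - 636 \left(-482 - 636\right) - 137476 = \left(-636\right) \left(-1118\right) - 137476 = 711048 - 137476 = 573572$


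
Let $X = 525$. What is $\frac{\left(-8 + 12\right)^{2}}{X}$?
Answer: $\frac{16}{525} \approx 0.030476$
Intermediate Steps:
$\frac{\left(-8 + 12\right)^{2}}{X} = \frac{\left(-8 + 12\right)^{2}}{525} = 4^{2} \cdot \frac{1}{525} = 16 \cdot \frac{1}{525} = \frac{16}{525}$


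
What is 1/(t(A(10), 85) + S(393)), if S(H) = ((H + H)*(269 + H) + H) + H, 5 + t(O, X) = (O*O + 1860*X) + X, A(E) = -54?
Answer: 1/682214 ≈ 1.4658e-6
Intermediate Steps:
t(O, X) = -5 + O² + 1861*X (t(O, X) = -5 + ((O*O + 1860*X) + X) = -5 + ((O² + 1860*X) + X) = -5 + (O² + 1861*X) = -5 + O² + 1861*X)
S(H) = 2*H + 2*H*(269 + H) (S(H) = ((2*H)*(269 + H) + H) + H = (2*H*(269 + H) + H) + H = (H + 2*H*(269 + H)) + H = 2*H + 2*H*(269 + H))
1/(t(A(10), 85) + S(393)) = 1/((-5 + (-54)² + 1861*85) + 2*393*(270 + 393)) = 1/((-5 + 2916 + 158185) + 2*393*663) = 1/(161096 + 521118) = 1/682214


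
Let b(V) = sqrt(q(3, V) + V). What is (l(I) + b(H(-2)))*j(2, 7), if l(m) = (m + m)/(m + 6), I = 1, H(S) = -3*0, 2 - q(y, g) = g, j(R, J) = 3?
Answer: 6/7 + 3*sqrt(2) ≈ 5.0998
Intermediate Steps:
q(y, g) = 2 - g
H(S) = 0
b(V) = sqrt(2) (b(V) = sqrt((2 - V) + V) = sqrt(2))
l(m) = 2*m/(6 + m) (l(m) = (2*m)/(6 + m) = 2*m/(6 + m))
(l(I) + b(H(-2)))*j(2, 7) = (2*1/(6 + 1) + sqrt(2))*3 = (2*1/7 + sqrt(2))*3 = (2*1*(1/7) + sqrt(2))*3 = (2/7 + sqrt(2))*3 = 6/7 + 3*sqrt(2)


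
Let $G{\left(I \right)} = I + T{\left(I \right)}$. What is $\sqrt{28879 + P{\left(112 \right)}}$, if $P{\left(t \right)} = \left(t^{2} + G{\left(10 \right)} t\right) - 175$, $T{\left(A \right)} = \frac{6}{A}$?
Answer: $\frac{4 \sqrt{66305}}{5} \approx 206.0$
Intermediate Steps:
$G{\left(I \right)} = I + \frac{6}{I}$
$P{\left(t \right)} = -175 + t^{2} + \frac{53 t}{5}$ ($P{\left(t \right)} = \left(t^{2} + \left(10 + \frac{6}{10}\right) t\right) - 175 = \left(t^{2} + \left(10 + 6 \cdot \frac{1}{10}\right) t\right) - 175 = \left(t^{2} + \left(10 + \frac{3}{5}\right) t\right) - 175 = \left(t^{2} + \frac{53 t}{5}\right) - 175 = -175 + t^{2} + \frac{53 t}{5}$)
$\sqrt{28879 + P{\left(112 \right)}} = \sqrt{28879 + \left(-175 + 112^{2} + \frac{53}{5} \cdot 112\right)} = \sqrt{28879 + \left(-175 + 12544 + \frac{5936}{5}\right)} = \sqrt{28879 + \frac{67781}{5}} = \sqrt{\frac{212176}{5}} = \frac{4 \sqrt{66305}}{5}$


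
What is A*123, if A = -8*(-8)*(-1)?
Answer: -7872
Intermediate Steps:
A = -64 (A = 64*(-1) = -64)
A*123 = -64*123 = -7872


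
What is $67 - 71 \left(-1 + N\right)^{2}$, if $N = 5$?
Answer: $-1069$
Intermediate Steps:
$67 - 71 \left(-1 + N\right)^{2} = 67 - 71 \left(-1 + 5\right)^{2} = 67 - 71 \cdot 4^{2} = 67 - 1136 = -1069$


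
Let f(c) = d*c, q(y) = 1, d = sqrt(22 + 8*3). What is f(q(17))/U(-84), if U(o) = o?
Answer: -sqrt(46)/84 ≈ -0.080742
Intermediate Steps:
d = sqrt(46) (d = sqrt(22 + 24) = sqrt(46) ≈ 6.7823)
f(c) = c*sqrt(46) (f(c) = sqrt(46)*c = c*sqrt(46))
f(q(17))/U(-84) = (1*sqrt(46))/(-84) = sqrt(46)*(-1/84) = -sqrt(46)/84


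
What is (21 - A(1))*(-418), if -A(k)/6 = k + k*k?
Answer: -13794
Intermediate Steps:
A(k) = -6*k - 6*k² (A(k) = -6*(k + k*k) = -6*(k + k²) = -6*k - 6*k²)
(21 - A(1))*(-418) = (21 - (-6)*(1 + 1))*(-418) = (21 - (-6)*2)*(-418) = (21 - 1*(-12))*(-418) = (21 + 12)*(-418) = 33*(-418) = -13794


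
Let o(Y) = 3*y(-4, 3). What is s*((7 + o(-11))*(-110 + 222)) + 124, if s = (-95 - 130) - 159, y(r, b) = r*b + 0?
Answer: 1247356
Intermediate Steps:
y(r, b) = b*r (y(r, b) = b*r + 0 = b*r)
o(Y) = -36 (o(Y) = 3*(3*(-4)) = 3*(-12) = -36)
s = -384 (s = -225 - 159 = -384)
s*((7 + o(-11))*(-110 + 222)) + 124 = -384*(7 - 36)*(-110 + 222) + 124 = -(-11136)*112 + 124 = -384*(-3248) + 124 = 1247232 + 124 = 1247356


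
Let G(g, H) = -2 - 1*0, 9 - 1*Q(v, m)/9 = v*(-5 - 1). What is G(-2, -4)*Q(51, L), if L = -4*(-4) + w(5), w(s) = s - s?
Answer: -5670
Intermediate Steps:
w(s) = 0
L = 16 (L = -4*(-4) + 0 = 16 + 0 = 16)
Q(v, m) = 81 + 54*v (Q(v, m) = 81 - 9*v*(-5 - 1) = 81 - 9*v*(-6) = 81 - (-54)*v = 81 + 54*v)
G(g, H) = -2 (G(g, H) = -2 + 0 = -2)
G(-2, -4)*Q(51, L) = -2*(81 + 54*51) = -2*(81 + 2754) = -2*2835 = -5670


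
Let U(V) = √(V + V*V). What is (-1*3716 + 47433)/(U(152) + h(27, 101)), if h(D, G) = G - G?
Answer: 43717*√646/3876 ≈ 286.67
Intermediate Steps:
h(D, G) = 0
U(V) = √(V + V²)
(-1*3716 + 47433)/(U(152) + h(27, 101)) = (-1*3716 + 47433)/(√(152*(1 + 152)) + 0) = (-3716 + 47433)/(√(152*153) + 0) = 43717/(√23256 + 0) = 43717/(6*√646 + 0) = 43717/((6*√646)) = 43717*(√646/3876) = 43717*√646/3876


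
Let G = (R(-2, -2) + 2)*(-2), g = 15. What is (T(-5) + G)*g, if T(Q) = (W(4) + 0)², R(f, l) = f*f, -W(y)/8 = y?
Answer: 15180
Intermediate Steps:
W(y) = -8*y
R(f, l) = f²
G = -12 (G = ((-2)² + 2)*(-2) = (4 + 2)*(-2) = 6*(-2) = -12)
T(Q) = 1024 (T(Q) = (-8*4 + 0)² = (-32 + 0)² = (-32)² = 1024)
(T(-5) + G)*g = (1024 - 12)*15 = 1012*15 = 15180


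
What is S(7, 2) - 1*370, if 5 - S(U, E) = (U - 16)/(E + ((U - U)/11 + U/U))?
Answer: -362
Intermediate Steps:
S(U, E) = 5 - (-16 + U)/(1 + E) (S(U, E) = 5 - (U - 16)/(E + ((U - U)/11 + U/U)) = 5 - (-16 + U)/(E + (0*(1/11) + 1)) = 5 - (-16 + U)/(E + (0 + 1)) = 5 - (-16 + U)/(E + 1) = 5 - (-16 + U)/(1 + E))
S(7, 2) - 1*370 = (21 - 1*7 + 5*2)/(1 + 2) - 1*370 = (21 - 7 + 10)/3 - 370 = (⅓)*24 - 370 = 8 - 370 = -362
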